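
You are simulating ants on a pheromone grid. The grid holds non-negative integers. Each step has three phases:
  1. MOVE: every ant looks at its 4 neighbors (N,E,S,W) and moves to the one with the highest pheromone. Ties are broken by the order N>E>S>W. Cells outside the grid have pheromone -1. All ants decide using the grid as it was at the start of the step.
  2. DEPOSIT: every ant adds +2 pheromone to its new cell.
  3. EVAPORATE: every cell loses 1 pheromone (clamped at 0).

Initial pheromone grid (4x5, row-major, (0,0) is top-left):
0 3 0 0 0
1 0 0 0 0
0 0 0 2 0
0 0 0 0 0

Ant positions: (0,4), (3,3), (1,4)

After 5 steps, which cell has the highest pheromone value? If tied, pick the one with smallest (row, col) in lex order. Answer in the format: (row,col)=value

Step 1: ant0:(0,4)->S->(1,4) | ant1:(3,3)->N->(2,3) | ant2:(1,4)->N->(0,4)
  grid max=3 at (2,3)
Step 2: ant0:(1,4)->N->(0,4) | ant1:(2,3)->N->(1,3) | ant2:(0,4)->S->(1,4)
  grid max=2 at (0,4)
Step 3: ant0:(0,4)->S->(1,4) | ant1:(1,3)->E->(1,4) | ant2:(1,4)->N->(0,4)
  grid max=5 at (1,4)
Step 4: ant0:(1,4)->N->(0,4) | ant1:(1,4)->N->(0,4) | ant2:(0,4)->S->(1,4)
  grid max=6 at (0,4)
Step 5: ant0:(0,4)->S->(1,4) | ant1:(0,4)->S->(1,4) | ant2:(1,4)->N->(0,4)
  grid max=9 at (1,4)
Final grid:
  0 0 0 0 7
  0 0 0 0 9
  0 0 0 0 0
  0 0 0 0 0
Max pheromone 9 at (1,4)

Answer: (1,4)=9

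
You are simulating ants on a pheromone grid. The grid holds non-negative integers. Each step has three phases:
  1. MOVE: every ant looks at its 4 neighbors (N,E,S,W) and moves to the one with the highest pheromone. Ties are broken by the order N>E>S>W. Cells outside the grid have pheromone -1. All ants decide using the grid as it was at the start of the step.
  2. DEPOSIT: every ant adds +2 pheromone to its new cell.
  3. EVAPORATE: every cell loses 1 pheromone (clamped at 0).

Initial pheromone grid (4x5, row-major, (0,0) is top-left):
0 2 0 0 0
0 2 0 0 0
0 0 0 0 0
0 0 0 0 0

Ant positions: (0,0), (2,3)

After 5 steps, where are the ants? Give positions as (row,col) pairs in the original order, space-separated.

Step 1: ant0:(0,0)->E->(0,1) | ant1:(2,3)->N->(1,3)
  grid max=3 at (0,1)
Step 2: ant0:(0,1)->S->(1,1) | ant1:(1,3)->N->(0,3)
  grid max=2 at (0,1)
Step 3: ant0:(1,1)->N->(0,1) | ant1:(0,3)->E->(0,4)
  grid max=3 at (0,1)
Step 4: ant0:(0,1)->S->(1,1) | ant1:(0,4)->S->(1,4)
  grid max=2 at (0,1)
Step 5: ant0:(1,1)->N->(0,1) | ant1:(1,4)->N->(0,4)
  grid max=3 at (0,1)

(0,1) (0,4)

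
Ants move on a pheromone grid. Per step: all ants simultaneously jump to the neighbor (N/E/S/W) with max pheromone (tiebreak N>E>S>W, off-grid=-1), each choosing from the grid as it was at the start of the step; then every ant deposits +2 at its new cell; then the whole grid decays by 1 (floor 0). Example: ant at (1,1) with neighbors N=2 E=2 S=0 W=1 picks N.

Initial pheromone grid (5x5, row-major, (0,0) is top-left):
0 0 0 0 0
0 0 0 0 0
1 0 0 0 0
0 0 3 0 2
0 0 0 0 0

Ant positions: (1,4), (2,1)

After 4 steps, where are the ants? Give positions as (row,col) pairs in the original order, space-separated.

Step 1: ant0:(1,4)->N->(0,4) | ant1:(2,1)->W->(2,0)
  grid max=2 at (2,0)
Step 2: ant0:(0,4)->S->(1,4) | ant1:(2,0)->N->(1,0)
  grid max=1 at (1,0)
Step 3: ant0:(1,4)->N->(0,4) | ant1:(1,0)->S->(2,0)
  grid max=2 at (2,0)
Step 4: ant0:(0,4)->S->(1,4) | ant1:(2,0)->N->(1,0)
  grid max=1 at (1,0)

(1,4) (1,0)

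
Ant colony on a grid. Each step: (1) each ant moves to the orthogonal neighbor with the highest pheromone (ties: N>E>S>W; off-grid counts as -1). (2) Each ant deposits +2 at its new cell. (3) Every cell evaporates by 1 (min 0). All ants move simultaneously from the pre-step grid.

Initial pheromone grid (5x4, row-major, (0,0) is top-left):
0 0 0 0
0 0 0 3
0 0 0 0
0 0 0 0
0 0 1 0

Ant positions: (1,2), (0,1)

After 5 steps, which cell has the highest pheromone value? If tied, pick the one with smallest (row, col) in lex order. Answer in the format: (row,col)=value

Step 1: ant0:(1,2)->E->(1,3) | ant1:(0,1)->E->(0,2)
  grid max=4 at (1,3)
Step 2: ant0:(1,3)->N->(0,3) | ant1:(0,2)->E->(0,3)
  grid max=3 at (0,3)
Step 3: ant0:(0,3)->S->(1,3) | ant1:(0,3)->S->(1,3)
  grid max=6 at (1,3)
Step 4: ant0:(1,3)->N->(0,3) | ant1:(1,3)->N->(0,3)
  grid max=5 at (0,3)
Step 5: ant0:(0,3)->S->(1,3) | ant1:(0,3)->S->(1,3)
  grid max=8 at (1,3)
Final grid:
  0 0 0 4
  0 0 0 8
  0 0 0 0
  0 0 0 0
  0 0 0 0
Max pheromone 8 at (1,3)

Answer: (1,3)=8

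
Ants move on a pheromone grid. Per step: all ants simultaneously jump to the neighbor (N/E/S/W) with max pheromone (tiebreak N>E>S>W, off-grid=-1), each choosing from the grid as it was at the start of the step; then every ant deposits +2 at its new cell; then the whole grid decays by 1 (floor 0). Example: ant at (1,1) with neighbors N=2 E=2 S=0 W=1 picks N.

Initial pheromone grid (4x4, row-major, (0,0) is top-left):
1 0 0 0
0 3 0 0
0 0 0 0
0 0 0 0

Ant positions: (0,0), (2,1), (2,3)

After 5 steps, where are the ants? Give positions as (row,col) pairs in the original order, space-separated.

Step 1: ant0:(0,0)->E->(0,1) | ant1:(2,1)->N->(1,1) | ant2:(2,3)->N->(1,3)
  grid max=4 at (1,1)
Step 2: ant0:(0,1)->S->(1,1) | ant1:(1,1)->N->(0,1) | ant2:(1,3)->N->(0,3)
  grid max=5 at (1,1)
Step 3: ant0:(1,1)->N->(0,1) | ant1:(0,1)->S->(1,1) | ant2:(0,3)->S->(1,3)
  grid max=6 at (1,1)
Step 4: ant0:(0,1)->S->(1,1) | ant1:(1,1)->N->(0,1) | ant2:(1,3)->N->(0,3)
  grid max=7 at (1,1)
Step 5: ant0:(1,1)->N->(0,1) | ant1:(0,1)->S->(1,1) | ant2:(0,3)->S->(1,3)
  grid max=8 at (1,1)

(0,1) (1,1) (1,3)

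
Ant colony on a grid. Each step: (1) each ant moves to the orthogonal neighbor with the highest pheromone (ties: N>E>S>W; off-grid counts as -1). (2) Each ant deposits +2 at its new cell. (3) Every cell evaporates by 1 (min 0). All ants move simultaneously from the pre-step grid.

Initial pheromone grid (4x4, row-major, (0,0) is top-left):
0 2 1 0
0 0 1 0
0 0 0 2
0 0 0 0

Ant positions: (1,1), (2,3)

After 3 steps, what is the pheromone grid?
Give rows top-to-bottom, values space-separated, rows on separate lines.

After step 1: ants at (0,1),(1,3)
  0 3 0 0
  0 0 0 1
  0 0 0 1
  0 0 0 0
After step 2: ants at (0,2),(2,3)
  0 2 1 0
  0 0 0 0
  0 0 0 2
  0 0 0 0
After step 3: ants at (0,1),(1,3)
  0 3 0 0
  0 0 0 1
  0 0 0 1
  0 0 0 0

0 3 0 0
0 0 0 1
0 0 0 1
0 0 0 0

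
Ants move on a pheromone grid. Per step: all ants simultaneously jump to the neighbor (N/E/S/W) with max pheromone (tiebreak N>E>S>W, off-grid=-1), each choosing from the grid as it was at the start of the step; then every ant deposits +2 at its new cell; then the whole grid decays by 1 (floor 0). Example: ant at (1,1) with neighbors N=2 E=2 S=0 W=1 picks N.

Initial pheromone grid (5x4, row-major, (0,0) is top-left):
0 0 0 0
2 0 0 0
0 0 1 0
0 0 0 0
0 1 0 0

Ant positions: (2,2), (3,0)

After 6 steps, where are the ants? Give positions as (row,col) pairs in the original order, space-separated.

Step 1: ant0:(2,2)->N->(1,2) | ant1:(3,0)->N->(2,0)
  grid max=1 at (1,0)
Step 2: ant0:(1,2)->N->(0,2) | ant1:(2,0)->N->(1,0)
  grid max=2 at (1,0)
Step 3: ant0:(0,2)->E->(0,3) | ant1:(1,0)->N->(0,0)
  grid max=1 at (0,0)
Step 4: ant0:(0,3)->S->(1,3) | ant1:(0,0)->S->(1,0)
  grid max=2 at (1,0)
Step 5: ant0:(1,3)->N->(0,3) | ant1:(1,0)->N->(0,0)
  grid max=1 at (0,0)
Step 6: ant0:(0,3)->S->(1,3) | ant1:(0,0)->S->(1,0)
  grid max=2 at (1,0)

(1,3) (1,0)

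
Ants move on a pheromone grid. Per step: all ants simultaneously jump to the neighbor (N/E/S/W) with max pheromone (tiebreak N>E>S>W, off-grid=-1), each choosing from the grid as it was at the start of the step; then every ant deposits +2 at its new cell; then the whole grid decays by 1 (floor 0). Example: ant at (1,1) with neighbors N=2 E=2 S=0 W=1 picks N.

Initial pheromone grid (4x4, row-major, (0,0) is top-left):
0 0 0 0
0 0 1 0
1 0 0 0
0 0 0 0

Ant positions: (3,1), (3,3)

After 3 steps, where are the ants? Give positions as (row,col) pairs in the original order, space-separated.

Step 1: ant0:(3,1)->N->(2,1) | ant1:(3,3)->N->(2,3)
  grid max=1 at (2,1)
Step 2: ant0:(2,1)->N->(1,1) | ant1:(2,3)->N->(1,3)
  grid max=1 at (1,1)
Step 3: ant0:(1,1)->N->(0,1) | ant1:(1,3)->N->(0,3)
  grid max=1 at (0,1)

(0,1) (0,3)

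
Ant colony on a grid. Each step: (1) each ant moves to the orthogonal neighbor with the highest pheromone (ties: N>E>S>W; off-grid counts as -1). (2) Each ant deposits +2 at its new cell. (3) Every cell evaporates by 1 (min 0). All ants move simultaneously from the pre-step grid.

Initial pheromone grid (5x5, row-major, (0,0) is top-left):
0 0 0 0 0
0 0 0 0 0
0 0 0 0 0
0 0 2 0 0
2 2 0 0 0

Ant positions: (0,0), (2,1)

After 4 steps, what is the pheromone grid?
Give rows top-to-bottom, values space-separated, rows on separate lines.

After step 1: ants at (0,1),(1,1)
  0 1 0 0 0
  0 1 0 0 0
  0 0 0 0 0
  0 0 1 0 0
  1 1 0 0 0
After step 2: ants at (1,1),(0,1)
  0 2 0 0 0
  0 2 0 0 0
  0 0 0 0 0
  0 0 0 0 0
  0 0 0 0 0
After step 3: ants at (0,1),(1,1)
  0 3 0 0 0
  0 3 0 0 0
  0 0 0 0 0
  0 0 0 0 0
  0 0 0 0 0
After step 4: ants at (1,1),(0,1)
  0 4 0 0 0
  0 4 0 0 0
  0 0 0 0 0
  0 0 0 0 0
  0 0 0 0 0

0 4 0 0 0
0 4 0 0 0
0 0 0 0 0
0 0 0 0 0
0 0 0 0 0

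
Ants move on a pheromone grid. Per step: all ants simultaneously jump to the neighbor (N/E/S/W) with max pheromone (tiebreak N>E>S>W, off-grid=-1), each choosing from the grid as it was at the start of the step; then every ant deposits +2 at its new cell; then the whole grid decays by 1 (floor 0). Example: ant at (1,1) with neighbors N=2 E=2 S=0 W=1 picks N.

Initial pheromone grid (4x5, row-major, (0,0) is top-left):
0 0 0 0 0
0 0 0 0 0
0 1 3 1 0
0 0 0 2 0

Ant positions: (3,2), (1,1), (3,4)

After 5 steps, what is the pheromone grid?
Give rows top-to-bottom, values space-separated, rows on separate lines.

After step 1: ants at (2,2),(2,1),(3,3)
  0 0 0 0 0
  0 0 0 0 0
  0 2 4 0 0
  0 0 0 3 0
After step 2: ants at (2,1),(2,2),(2,3)
  0 0 0 0 0
  0 0 0 0 0
  0 3 5 1 0
  0 0 0 2 0
After step 3: ants at (2,2),(2,1),(2,2)
  0 0 0 0 0
  0 0 0 0 0
  0 4 8 0 0
  0 0 0 1 0
After step 4: ants at (2,1),(2,2),(2,1)
  0 0 0 0 0
  0 0 0 0 0
  0 7 9 0 0
  0 0 0 0 0
After step 5: ants at (2,2),(2,1),(2,2)
  0 0 0 0 0
  0 0 0 0 0
  0 8 12 0 0
  0 0 0 0 0

0 0 0 0 0
0 0 0 0 0
0 8 12 0 0
0 0 0 0 0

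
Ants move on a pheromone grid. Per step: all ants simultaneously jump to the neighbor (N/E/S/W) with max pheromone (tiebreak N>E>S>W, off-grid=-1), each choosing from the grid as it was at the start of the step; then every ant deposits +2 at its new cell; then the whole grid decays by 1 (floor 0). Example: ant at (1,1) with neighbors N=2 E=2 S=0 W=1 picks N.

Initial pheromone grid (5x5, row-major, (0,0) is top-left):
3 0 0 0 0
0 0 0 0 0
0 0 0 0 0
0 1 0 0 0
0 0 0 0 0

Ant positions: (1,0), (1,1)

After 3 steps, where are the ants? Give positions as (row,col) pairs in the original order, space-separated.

Step 1: ant0:(1,0)->N->(0,0) | ant1:(1,1)->N->(0,1)
  grid max=4 at (0,0)
Step 2: ant0:(0,0)->E->(0,1) | ant1:(0,1)->W->(0,0)
  grid max=5 at (0,0)
Step 3: ant0:(0,1)->W->(0,0) | ant1:(0,0)->E->(0,1)
  grid max=6 at (0,0)

(0,0) (0,1)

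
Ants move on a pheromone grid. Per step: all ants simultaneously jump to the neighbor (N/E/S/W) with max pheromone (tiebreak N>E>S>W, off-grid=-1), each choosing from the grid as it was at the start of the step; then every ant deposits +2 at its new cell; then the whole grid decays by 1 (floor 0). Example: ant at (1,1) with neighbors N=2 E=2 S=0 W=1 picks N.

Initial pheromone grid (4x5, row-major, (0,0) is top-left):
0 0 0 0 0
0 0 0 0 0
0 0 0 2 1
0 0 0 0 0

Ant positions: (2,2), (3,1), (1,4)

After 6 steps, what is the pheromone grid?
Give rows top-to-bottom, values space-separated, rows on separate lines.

After step 1: ants at (2,3),(2,1),(2,4)
  0 0 0 0 0
  0 0 0 0 0
  0 1 0 3 2
  0 0 0 0 0
After step 2: ants at (2,4),(1,1),(2,3)
  0 0 0 0 0
  0 1 0 0 0
  0 0 0 4 3
  0 0 0 0 0
After step 3: ants at (2,3),(0,1),(2,4)
  0 1 0 0 0
  0 0 0 0 0
  0 0 0 5 4
  0 0 0 0 0
After step 4: ants at (2,4),(0,2),(2,3)
  0 0 1 0 0
  0 0 0 0 0
  0 0 0 6 5
  0 0 0 0 0
After step 5: ants at (2,3),(0,3),(2,4)
  0 0 0 1 0
  0 0 0 0 0
  0 0 0 7 6
  0 0 0 0 0
After step 6: ants at (2,4),(0,4),(2,3)
  0 0 0 0 1
  0 0 0 0 0
  0 0 0 8 7
  0 0 0 0 0

0 0 0 0 1
0 0 0 0 0
0 0 0 8 7
0 0 0 0 0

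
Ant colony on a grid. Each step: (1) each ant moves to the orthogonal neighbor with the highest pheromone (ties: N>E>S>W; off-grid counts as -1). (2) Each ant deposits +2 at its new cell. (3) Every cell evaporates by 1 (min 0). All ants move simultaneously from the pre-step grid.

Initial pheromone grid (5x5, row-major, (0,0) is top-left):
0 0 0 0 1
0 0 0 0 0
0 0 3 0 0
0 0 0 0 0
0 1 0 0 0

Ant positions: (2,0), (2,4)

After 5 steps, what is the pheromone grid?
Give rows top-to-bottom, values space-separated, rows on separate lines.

After step 1: ants at (1,0),(1,4)
  0 0 0 0 0
  1 0 0 0 1
  0 0 2 0 0
  0 0 0 0 0
  0 0 0 0 0
After step 2: ants at (0,0),(0,4)
  1 0 0 0 1
  0 0 0 0 0
  0 0 1 0 0
  0 0 0 0 0
  0 0 0 0 0
After step 3: ants at (0,1),(1,4)
  0 1 0 0 0
  0 0 0 0 1
  0 0 0 0 0
  0 0 0 0 0
  0 0 0 0 0
After step 4: ants at (0,2),(0,4)
  0 0 1 0 1
  0 0 0 0 0
  0 0 0 0 0
  0 0 0 0 0
  0 0 0 0 0
After step 5: ants at (0,3),(1,4)
  0 0 0 1 0
  0 0 0 0 1
  0 0 0 0 0
  0 0 0 0 0
  0 0 0 0 0

0 0 0 1 0
0 0 0 0 1
0 0 0 0 0
0 0 0 0 0
0 0 0 0 0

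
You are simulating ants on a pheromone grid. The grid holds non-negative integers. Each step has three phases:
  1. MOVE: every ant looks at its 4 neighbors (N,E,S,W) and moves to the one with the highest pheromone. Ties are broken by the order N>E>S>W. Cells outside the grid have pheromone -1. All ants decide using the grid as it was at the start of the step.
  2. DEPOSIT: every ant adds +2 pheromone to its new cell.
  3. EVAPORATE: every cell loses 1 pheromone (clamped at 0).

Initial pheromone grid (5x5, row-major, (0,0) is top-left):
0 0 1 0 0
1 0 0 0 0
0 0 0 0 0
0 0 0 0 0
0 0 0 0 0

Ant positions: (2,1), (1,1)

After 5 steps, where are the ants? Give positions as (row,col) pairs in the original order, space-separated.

Step 1: ant0:(2,1)->N->(1,1) | ant1:(1,1)->W->(1,0)
  grid max=2 at (1,0)
Step 2: ant0:(1,1)->W->(1,0) | ant1:(1,0)->E->(1,1)
  grid max=3 at (1,0)
Step 3: ant0:(1,0)->E->(1,1) | ant1:(1,1)->W->(1,0)
  grid max=4 at (1,0)
Step 4: ant0:(1,1)->W->(1,0) | ant1:(1,0)->E->(1,1)
  grid max=5 at (1,0)
Step 5: ant0:(1,0)->E->(1,1) | ant1:(1,1)->W->(1,0)
  grid max=6 at (1,0)

(1,1) (1,0)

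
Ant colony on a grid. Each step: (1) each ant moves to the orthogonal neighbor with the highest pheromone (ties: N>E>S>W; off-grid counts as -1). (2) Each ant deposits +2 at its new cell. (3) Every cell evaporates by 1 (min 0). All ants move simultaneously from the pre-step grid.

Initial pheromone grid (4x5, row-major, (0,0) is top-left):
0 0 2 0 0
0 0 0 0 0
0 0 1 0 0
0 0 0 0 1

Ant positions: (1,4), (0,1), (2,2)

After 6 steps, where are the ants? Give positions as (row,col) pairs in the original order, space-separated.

Step 1: ant0:(1,4)->N->(0,4) | ant1:(0,1)->E->(0,2) | ant2:(2,2)->N->(1,2)
  grid max=3 at (0,2)
Step 2: ant0:(0,4)->S->(1,4) | ant1:(0,2)->S->(1,2) | ant2:(1,2)->N->(0,2)
  grid max=4 at (0,2)
Step 3: ant0:(1,4)->N->(0,4) | ant1:(1,2)->N->(0,2) | ant2:(0,2)->S->(1,2)
  grid max=5 at (0,2)
Step 4: ant0:(0,4)->S->(1,4) | ant1:(0,2)->S->(1,2) | ant2:(1,2)->N->(0,2)
  grid max=6 at (0,2)
Step 5: ant0:(1,4)->N->(0,4) | ant1:(1,2)->N->(0,2) | ant2:(0,2)->S->(1,2)
  grid max=7 at (0,2)
Step 6: ant0:(0,4)->S->(1,4) | ant1:(0,2)->S->(1,2) | ant2:(1,2)->N->(0,2)
  grid max=8 at (0,2)

(1,4) (1,2) (0,2)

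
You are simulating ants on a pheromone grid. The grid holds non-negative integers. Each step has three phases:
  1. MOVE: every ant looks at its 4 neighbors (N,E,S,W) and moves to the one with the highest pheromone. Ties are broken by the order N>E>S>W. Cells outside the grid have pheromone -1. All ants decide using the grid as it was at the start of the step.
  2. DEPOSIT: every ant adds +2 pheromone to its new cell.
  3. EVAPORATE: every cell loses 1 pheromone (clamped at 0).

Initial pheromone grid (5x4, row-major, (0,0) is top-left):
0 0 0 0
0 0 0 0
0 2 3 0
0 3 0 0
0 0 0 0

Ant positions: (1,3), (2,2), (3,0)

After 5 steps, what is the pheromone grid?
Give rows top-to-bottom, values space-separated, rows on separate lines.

After step 1: ants at (0,3),(2,1),(3,1)
  0 0 0 1
  0 0 0 0
  0 3 2 0
  0 4 0 0
  0 0 0 0
After step 2: ants at (1,3),(3,1),(2,1)
  0 0 0 0
  0 0 0 1
  0 4 1 0
  0 5 0 0
  0 0 0 0
After step 3: ants at (0,3),(2,1),(3,1)
  0 0 0 1
  0 0 0 0
  0 5 0 0
  0 6 0 0
  0 0 0 0
After step 4: ants at (1,3),(3,1),(2,1)
  0 0 0 0
  0 0 0 1
  0 6 0 0
  0 7 0 0
  0 0 0 0
After step 5: ants at (0,3),(2,1),(3,1)
  0 0 0 1
  0 0 0 0
  0 7 0 0
  0 8 0 0
  0 0 0 0

0 0 0 1
0 0 0 0
0 7 0 0
0 8 0 0
0 0 0 0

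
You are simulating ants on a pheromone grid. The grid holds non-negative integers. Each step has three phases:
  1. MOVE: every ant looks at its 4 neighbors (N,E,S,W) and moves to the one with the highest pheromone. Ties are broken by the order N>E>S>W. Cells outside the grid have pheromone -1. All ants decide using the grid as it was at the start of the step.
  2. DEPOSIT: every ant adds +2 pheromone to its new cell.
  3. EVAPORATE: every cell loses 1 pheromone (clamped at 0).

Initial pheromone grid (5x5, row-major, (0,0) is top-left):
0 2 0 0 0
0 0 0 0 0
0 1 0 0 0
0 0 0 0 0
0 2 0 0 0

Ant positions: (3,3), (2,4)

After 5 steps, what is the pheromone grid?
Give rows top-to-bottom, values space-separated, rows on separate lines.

After step 1: ants at (2,3),(1,4)
  0 1 0 0 0
  0 0 0 0 1
  0 0 0 1 0
  0 0 0 0 0
  0 1 0 0 0
After step 2: ants at (1,3),(0,4)
  0 0 0 0 1
  0 0 0 1 0
  0 0 0 0 0
  0 0 0 0 0
  0 0 0 0 0
After step 3: ants at (0,3),(1,4)
  0 0 0 1 0
  0 0 0 0 1
  0 0 0 0 0
  0 0 0 0 0
  0 0 0 0 0
After step 4: ants at (0,4),(0,4)
  0 0 0 0 3
  0 0 0 0 0
  0 0 0 0 0
  0 0 0 0 0
  0 0 0 0 0
After step 5: ants at (1,4),(1,4)
  0 0 0 0 2
  0 0 0 0 3
  0 0 0 0 0
  0 0 0 0 0
  0 0 0 0 0

0 0 0 0 2
0 0 0 0 3
0 0 0 0 0
0 0 0 0 0
0 0 0 0 0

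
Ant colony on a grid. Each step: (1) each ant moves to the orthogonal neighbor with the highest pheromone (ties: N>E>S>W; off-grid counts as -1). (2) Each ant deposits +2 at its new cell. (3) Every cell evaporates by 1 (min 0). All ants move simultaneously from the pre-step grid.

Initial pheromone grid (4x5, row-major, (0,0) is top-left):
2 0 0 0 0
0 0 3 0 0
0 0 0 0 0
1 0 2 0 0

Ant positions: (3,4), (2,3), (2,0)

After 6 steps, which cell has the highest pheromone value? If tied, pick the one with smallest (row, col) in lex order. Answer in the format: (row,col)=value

Step 1: ant0:(3,4)->N->(2,4) | ant1:(2,3)->N->(1,3) | ant2:(2,0)->S->(3,0)
  grid max=2 at (1,2)
Step 2: ant0:(2,4)->N->(1,4) | ant1:(1,3)->W->(1,2) | ant2:(3,0)->N->(2,0)
  grid max=3 at (1,2)
Step 3: ant0:(1,4)->N->(0,4) | ant1:(1,2)->N->(0,2) | ant2:(2,0)->S->(3,0)
  grid max=2 at (1,2)
Step 4: ant0:(0,4)->S->(1,4) | ant1:(0,2)->S->(1,2) | ant2:(3,0)->N->(2,0)
  grid max=3 at (1,2)
Step 5: ant0:(1,4)->N->(0,4) | ant1:(1,2)->N->(0,2) | ant2:(2,0)->S->(3,0)
  grid max=2 at (1,2)
Step 6: ant0:(0,4)->S->(1,4) | ant1:(0,2)->S->(1,2) | ant2:(3,0)->N->(2,0)
  grid max=3 at (1,2)
Final grid:
  0 0 0 0 0
  0 0 3 0 1
  1 0 0 0 0
  1 0 0 0 0
Max pheromone 3 at (1,2)

Answer: (1,2)=3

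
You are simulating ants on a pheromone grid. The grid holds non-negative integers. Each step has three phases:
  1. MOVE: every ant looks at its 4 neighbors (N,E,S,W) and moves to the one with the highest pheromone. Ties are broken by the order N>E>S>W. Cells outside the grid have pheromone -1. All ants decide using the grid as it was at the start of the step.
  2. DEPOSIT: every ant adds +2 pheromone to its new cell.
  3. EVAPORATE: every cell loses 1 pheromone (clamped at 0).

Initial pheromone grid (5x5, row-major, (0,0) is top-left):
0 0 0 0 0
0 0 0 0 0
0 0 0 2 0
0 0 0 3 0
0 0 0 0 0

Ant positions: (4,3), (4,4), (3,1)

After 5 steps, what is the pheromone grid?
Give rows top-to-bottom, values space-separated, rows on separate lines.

After step 1: ants at (3,3),(3,4),(2,1)
  0 0 0 0 0
  0 0 0 0 0
  0 1 0 1 0
  0 0 0 4 1
  0 0 0 0 0
After step 2: ants at (2,3),(3,3),(1,1)
  0 0 0 0 0
  0 1 0 0 0
  0 0 0 2 0
  0 0 0 5 0
  0 0 0 0 0
After step 3: ants at (3,3),(2,3),(0,1)
  0 1 0 0 0
  0 0 0 0 0
  0 0 0 3 0
  0 0 0 6 0
  0 0 0 0 0
After step 4: ants at (2,3),(3,3),(0,2)
  0 0 1 0 0
  0 0 0 0 0
  0 0 0 4 0
  0 0 0 7 0
  0 0 0 0 0
After step 5: ants at (3,3),(2,3),(0,3)
  0 0 0 1 0
  0 0 0 0 0
  0 0 0 5 0
  0 0 0 8 0
  0 0 0 0 0

0 0 0 1 0
0 0 0 0 0
0 0 0 5 0
0 0 0 8 0
0 0 0 0 0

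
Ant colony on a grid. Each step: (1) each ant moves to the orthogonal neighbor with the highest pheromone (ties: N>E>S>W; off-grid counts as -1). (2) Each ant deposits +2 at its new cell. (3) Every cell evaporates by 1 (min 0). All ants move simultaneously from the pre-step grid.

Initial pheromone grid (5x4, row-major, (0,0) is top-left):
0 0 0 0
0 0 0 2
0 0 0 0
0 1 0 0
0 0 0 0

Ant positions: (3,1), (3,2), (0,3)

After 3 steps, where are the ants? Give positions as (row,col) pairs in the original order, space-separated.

Step 1: ant0:(3,1)->N->(2,1) | ant1:(3,2)->W->(3,1) | ant2:(0,3)->S->(1,3)
  grid max=3 at (1,3)
Step 2: ant0:(2,1)->S->(3,1) | ant1:(3,1)->N->(2,1) | ant2:(1,3)->N->(0,3)
  grid max=3 at (3,1)
Step 3: ant0:(3,1)->N->(2,1) | ant1:(2,1)->S->(3,1) | ant2:(0,3)->S->(1,3)
  grid max=4 at (3,1)

(2,1) (3,1) (1,3)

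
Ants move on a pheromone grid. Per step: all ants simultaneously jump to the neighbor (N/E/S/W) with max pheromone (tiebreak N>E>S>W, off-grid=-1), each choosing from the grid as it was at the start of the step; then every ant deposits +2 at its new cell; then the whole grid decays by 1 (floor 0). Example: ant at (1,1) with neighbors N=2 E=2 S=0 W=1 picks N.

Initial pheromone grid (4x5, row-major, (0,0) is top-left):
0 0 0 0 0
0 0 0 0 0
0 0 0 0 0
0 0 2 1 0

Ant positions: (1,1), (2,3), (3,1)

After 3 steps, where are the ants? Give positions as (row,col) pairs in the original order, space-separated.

Step 1: ant0:(1,1)->N->(0,1) | ant1:(2,3)->S->(3,3) | ant2:(3,1)->E->(3,2)
  grid max=3 at (3,2)
Step 2: ant0:(0,1)->E->(0,2) | ant1:(3,3)->W->(3,2) | ant2:(3,2)->E->(3,3)
  grid max=4 at (3,2)
Step 3: ant0:(0,2)->E->(0,3) | ant1:(3,2)->E->(3,3) | ant2:(3,3)->W->(3,2)
  grid max=5 at (3,2)

(0,3) (3,3) (3,2)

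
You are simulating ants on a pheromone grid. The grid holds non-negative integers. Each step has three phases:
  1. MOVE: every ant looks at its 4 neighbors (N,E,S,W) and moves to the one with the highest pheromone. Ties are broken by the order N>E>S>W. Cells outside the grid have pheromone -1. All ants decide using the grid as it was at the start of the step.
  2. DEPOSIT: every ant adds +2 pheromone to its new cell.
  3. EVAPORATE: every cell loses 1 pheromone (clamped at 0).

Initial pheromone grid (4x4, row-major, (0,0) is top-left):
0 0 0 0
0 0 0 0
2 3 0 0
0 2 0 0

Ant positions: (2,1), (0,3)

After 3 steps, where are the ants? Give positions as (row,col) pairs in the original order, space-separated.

Step 1: ant0:(2,1)->S->(3,1) | ant1:(0,3)->S->(1,3)
  grid max=3 at (3,1)
Step 2: ant0:(3,1)->N->(2,1) | ant1:(1,3)->N->(0,3)
  grid max=3 at (2,1)
Step 3: ant0:(2,1)->S->(3,1) | ant1:(0,3)->S->(1,3)
  grid max=3 at (3,1)

(3,1) (1,3)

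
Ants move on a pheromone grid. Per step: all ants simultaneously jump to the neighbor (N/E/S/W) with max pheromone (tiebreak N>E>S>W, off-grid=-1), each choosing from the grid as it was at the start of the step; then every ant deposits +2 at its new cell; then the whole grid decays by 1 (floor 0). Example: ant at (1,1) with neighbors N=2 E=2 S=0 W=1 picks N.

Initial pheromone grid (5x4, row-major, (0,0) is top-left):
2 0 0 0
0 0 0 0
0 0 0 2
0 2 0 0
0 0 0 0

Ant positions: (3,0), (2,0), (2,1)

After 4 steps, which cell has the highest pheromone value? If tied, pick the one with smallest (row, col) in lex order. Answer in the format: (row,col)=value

Answer: (3,1)=6

Derivation:
Step 1: ant0:(3,0)->E->(3,1) | ant1:(2,0)->N->(1,0) | ant2:(2,1)->S->(3,1)
  grid max=5 at (3,1)
Step 2: ant0:(3,1)->N->(2,1) | ant1:(1,0)->N->(0,0) | ant2:(3,1)->N->(2,1)
  grid max=4 at (3,1)
Step 3: ant0:(2,1)->S->(3,1) | ant1:(0,0)->E->(0,1) | ant2:(2,1)->S->(3,1)
  grid max=7 at (3,1)
Step 4: ant0:(3,1)->N->(2,1) | ant1:(0,1)->W->(0,0) | ant2:(3,1)->N->(2,1)
  grid max=6 at (3,1)
Final grid:
  2 0 0 0
  0 0 0 0
  0 5 0 0
  0 6 0 0
  0 0 0 0
Max pheromone 6 at (3,1)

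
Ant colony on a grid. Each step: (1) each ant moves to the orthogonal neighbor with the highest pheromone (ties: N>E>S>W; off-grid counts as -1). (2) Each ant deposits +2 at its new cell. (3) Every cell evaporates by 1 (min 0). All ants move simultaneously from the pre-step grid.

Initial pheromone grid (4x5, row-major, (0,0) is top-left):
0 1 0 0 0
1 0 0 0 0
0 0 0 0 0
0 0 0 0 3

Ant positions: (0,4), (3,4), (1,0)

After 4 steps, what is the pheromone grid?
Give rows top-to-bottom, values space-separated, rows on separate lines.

After step 1: ants at (1,4),(2,4),(0,0)
  1 0 0 0 0
  0 0 0 0 1
  0 0 0 0 1
  0 0 0 0 2
After step 2: ants at (2,4),(3,4),(0,1)
  0 1 0 0 0
  0 0 0 0 0
  0 0 0 0 2
  0 0 0 0 3
After step 3: ants at (3,4),(2,4),(0,2)
  0 0 1 0 0
  0 0 0 0 0
  0 0 0 0 3
  0 0 0 0 4
After step 4: ants at (2,4),(3,4),(0,3)
  0 0 0 1 0
  0 0 0 0 0
  0 0 0 0 4
  0 0 0 0 5

0 0 0 1 0
0 0 0 0 0
0 0 0 0 4
0 0 0 0 5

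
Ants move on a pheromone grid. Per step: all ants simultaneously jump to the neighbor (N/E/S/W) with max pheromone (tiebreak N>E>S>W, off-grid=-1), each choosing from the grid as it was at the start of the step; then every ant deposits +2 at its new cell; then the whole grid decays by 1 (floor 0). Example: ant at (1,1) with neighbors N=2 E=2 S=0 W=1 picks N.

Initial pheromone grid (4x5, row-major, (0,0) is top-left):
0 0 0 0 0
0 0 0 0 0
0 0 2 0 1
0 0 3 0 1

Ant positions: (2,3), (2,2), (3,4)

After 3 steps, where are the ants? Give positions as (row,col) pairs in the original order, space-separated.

Step 1: ant0:(2,3)->W->(2,2) | ant1:(2,2)->S->(3,2) | ant2:(3,4)->N->(2,4)
  grid max=4 at (3,2)
Step 2: ant0:(2,2)->S->(3,2) | ant1:(3,2)->N->(2,2) | ant2:(2,4)->N->(1,4)
  grid max=5 at (3,2)
Step 3: ant0:(3,2)->N->(2,2) | ant1:(2,2)->S->(3,2) | ant2:(1,4)->S->(2,4)
  grid max=6 at (3,2)

(2,2) (3,2) (2,4)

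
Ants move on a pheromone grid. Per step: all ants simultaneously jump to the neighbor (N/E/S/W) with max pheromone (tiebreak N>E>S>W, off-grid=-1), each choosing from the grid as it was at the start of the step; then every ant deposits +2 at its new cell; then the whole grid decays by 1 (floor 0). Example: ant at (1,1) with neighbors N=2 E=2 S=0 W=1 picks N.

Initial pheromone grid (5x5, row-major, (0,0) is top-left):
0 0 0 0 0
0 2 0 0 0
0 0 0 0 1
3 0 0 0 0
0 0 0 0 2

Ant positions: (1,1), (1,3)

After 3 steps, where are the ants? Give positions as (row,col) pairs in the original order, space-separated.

Step 1: ant0:(1,1)->N->(0,1) | ant1:(1,3)->N->(0,3)
  grid max=2 at (3,0)
Step 2: ant0:(0,1)->S->(1,1) | ant1:(0,3)->E->(0,4)
  grid max=2 at (1,1)
Step 3: ant0:(1,1)->N->(0,1) | ant1:(0,4)->S->(1,4)
  grid max=1 at (0,1)

(0,1) (1,4)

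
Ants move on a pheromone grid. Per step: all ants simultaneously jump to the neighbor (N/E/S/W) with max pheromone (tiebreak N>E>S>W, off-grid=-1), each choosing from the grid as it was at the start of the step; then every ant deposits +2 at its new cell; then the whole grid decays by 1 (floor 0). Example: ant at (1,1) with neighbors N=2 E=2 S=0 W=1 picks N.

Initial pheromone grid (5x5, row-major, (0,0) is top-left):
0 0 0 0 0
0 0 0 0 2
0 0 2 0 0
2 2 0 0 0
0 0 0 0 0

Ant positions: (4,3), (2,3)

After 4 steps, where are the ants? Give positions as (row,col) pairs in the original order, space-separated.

Step 1: ant0:(4,3)->N->(3,3) | ant1:(2,3)->W->(2,2)
  grid max=3 at (2,2)
Step 2: ant0:(3,3)->N->(2,3) | ant1:(2,2)->N->(1,2)
  grid max=2 at (2,2)
Step 3: ant0:(2,3)->W->(2,2) | ant1:(1,2)->S->(2,2)
  grid max=5 at (2,2)
Step 4: ant0:(2,2)->N->(1,2) | ant1:(2,2)->N->(1,2)
  grid max=4 at (2,2)

(1,2) (1,2)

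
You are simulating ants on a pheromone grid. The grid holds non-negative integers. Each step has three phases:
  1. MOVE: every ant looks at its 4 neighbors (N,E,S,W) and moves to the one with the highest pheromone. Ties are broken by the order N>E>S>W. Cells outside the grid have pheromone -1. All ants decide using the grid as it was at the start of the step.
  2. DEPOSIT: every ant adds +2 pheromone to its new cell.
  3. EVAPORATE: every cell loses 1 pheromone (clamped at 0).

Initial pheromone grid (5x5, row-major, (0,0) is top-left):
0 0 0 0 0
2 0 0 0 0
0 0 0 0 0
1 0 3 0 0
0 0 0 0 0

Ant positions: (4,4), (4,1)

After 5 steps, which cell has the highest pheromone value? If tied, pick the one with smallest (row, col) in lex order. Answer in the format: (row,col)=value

Step 1: ant0:(4,4)->N->(3,4) | ant1:(4,1)->N->(3,1)
  grid max=2 at (3,2)
Step 2: ant0:(3,4)->N->(2,4) | ant1:(3,1)->E->(3,2)
  grid max=3 at (3,2)
Step 3: ant0:(2,4)->N->(1,4) | ant1:(3,2)->N->(2,2)
  grid max=2 at (3,2)
Step 4: ant0:(1,4)->N->(0,4) | ant1:(2,2)->S->(3,2)
  grid max=3 at (3,2)
Step 5: ant0:(0,4)->S->(1,4) | ant1:(3,2)->N->(2,2)
  grid max=2 at (3,2)
Final grid:
  0 0 0 0 0
  0 0 0 0 1
  0 0 1 0 0
  0 0 2 0 0
  0 0 0 0 0
Max pheromone 2 at (3,2)

Answer: (3,2)=2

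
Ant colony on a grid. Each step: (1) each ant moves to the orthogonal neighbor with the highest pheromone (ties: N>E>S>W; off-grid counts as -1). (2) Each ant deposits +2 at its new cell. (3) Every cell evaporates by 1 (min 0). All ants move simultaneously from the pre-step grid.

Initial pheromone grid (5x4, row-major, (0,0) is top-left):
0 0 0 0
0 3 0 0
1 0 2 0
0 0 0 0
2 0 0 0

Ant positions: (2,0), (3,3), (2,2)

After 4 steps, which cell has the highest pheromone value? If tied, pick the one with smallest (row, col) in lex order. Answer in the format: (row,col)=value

Answer: (1,1)=9

Derivation:
Step 1: ant0:(2,0)->N->(1,0) | ant1:(3,3)->N->(2,3) | ant2:(2,2)->N->(1,2)
  grid max=2 at (1,1)
Step 2: ant0:(1,0)->E->(1,1) | ant1:(2,3)->W->(2,2) | ant2:(1,2)->W->(1,1)
  grid max=5 at (1,1)
Step 3: ant0:(1,1)->N->(0,1) | ant1:(2,2)->N->(1,2) | ant2:(1,1)->N->(0,1)
  grid max=4 at (1,1)
Step 4: ant0:(0,1)->S->(1,1) | ant1:(1,2)->W->(1,1) | ant2:(0,1)->S->(1,1)
  grid max=9 at (1,1)
Final grid:
  0 2 0 0
  0 9 0 0
  0 0 0 0
  0 0 0 0
  0 0 0 0
Max pheromone 9 at (1,1)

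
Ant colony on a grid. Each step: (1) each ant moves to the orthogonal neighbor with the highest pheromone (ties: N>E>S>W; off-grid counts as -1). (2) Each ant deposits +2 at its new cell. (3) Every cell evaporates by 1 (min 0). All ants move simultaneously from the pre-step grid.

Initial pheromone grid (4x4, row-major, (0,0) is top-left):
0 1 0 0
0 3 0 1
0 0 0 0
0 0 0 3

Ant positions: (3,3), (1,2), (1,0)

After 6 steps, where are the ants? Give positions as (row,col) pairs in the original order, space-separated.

Step 1: ant0:(3,3)->N->(2,3) | ant1:(1,2)->W->(1,1) | ant2:(1,0)->E->(1,1)
  grid max=6 at (1,1)
Step 2: ant0:(2,3)->S->(3,3) | ant1:(1,1)->N->(0,1) | ant2:(1,1)->N->(0,1)
  grid max=5 at (1,1)
Step 3: ant0:(3,3)->N->(2,3) | ant1:(0,1)->S->(1,1) | ant2:(0,1)->S->(1,1)
  grid max=8 at (1,1)
Step 4: ant0:(2,3)->S->(3,3) | ant1:(1,1)->N->(0,1) | ant2:(1,1)->N->(0,1)
  grid max=7 at (1,1)
Step 5: ant0:(3,3)->N->(2,3) | ant1:(0,1)->S->(1,1) | ant2:(0,1)->S->(1,1)
  grid max=10 at (1,1)
Step 6: ant0:(2,3)->S->(3,3) | ant1:(1,1)->N->(0,1) | ant2:(1,1)->N->(0,1)
  grid max=9 at (1,1)

(3,3) (0,1) (0,1)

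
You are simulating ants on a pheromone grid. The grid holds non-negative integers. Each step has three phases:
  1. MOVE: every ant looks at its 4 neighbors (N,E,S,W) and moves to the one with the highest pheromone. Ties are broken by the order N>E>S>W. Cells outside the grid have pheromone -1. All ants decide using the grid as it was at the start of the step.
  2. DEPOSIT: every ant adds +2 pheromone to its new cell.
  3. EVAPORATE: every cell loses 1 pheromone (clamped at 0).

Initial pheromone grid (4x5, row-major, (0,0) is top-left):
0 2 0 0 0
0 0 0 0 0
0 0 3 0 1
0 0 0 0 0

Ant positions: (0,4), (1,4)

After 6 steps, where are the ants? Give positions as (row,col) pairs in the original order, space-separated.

Step 1: ant0:(0,4)->S->(1,4) | ant1:(1,4)->S->(2,4)
  grid max=2 at (2,2)
Step 2: ant0:(1,4)->S->(2,4) | ant1:(2,4)->N->(1,4)
  grid max=3 at (2,4)
Step 3: ant0:(2,4)->N->(1,4) | ant1:(1,4)->S->(2,4)
  grid max=4 at (2,4)
Step 4: ant0:(1,4)->S->(2,4) | ant1:(2,4)->N->(1,4)
  grid max=5 at (2,4)
Step 5: ant0:(2,4)->N->(1,4) | ant1:(1,4)->S->(2,4)
  grid max=6 at (2,4)
Step 6: ant0:(1,4)->S->(2,4) | ant1:(2,4)->N->(1,4)
  grid max=7 at (2,4)

(2,4) (1,4)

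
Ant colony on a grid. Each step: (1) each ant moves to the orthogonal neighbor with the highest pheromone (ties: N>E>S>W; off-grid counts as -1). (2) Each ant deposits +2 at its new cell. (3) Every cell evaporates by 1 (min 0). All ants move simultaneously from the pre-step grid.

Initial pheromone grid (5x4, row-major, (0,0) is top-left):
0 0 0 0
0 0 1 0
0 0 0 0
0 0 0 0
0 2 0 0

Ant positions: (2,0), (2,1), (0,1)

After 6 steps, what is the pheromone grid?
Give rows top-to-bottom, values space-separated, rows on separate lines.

After step 1: ants at (1,0),(1,1),(0,2)
  0 0 1 0
  1 1 0 0
  0 0 0 0
  0 0 0 0
  0 1 0 0
After step 2: ants at (1,1),(1,0),(0,3)
  0 0 0 1
  2 2 0 0
  0 0 0 0
  0 0 0 0
  0 0 0 0
After step 3: ants at (1,0),(1,1),(1,3)
  0 0 0 0
  3 3 0 1
  0 0 0 0
  0 0 0 0
  0 0 0 0
After step 4: ants at (1,1),(1,0),(0,3)
  0 0 0 1
  4 4 0 0
  0 0 0 0
  0 0 0 0
  0 0 0 0
After step 5: ants at (1,0),(1,1),(1,3)
  0 0 0 0
  5 5 0 1
  0 0 0 0
  0 0 0 0
  0 0 0 0
After step 6: ants at (1,1),(1,0),(0,3)
  0 0 0 1
  6 6 0 0
  0 0 0 0
  0 0 0 0
  0 0 0 0

0 0 0 1
6 6 0 0
0 0 0 0
0 0 0 0
0 0 0 0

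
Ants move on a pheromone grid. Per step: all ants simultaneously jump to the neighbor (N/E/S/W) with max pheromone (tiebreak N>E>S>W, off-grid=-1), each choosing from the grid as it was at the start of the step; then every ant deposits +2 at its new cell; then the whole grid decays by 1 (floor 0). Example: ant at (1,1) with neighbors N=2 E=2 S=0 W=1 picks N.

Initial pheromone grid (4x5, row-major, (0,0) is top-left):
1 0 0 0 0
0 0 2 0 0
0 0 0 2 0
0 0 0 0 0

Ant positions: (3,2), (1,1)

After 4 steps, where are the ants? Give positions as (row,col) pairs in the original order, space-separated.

Step 1: ant0:(3,2)->N->(2,2) | ant1:(1,1)->E->(1,2)
  grid max=3 at (1,2)
Step 2: ant0:(2,2)->N->(1,2) | ant1:(1,2)->S->(2,2)
  grid max=4 at (1,2)
Step 3: ant0:(1,2)->S->(2,2) | ant1:(2,2)->N->(1,2)
  grid max=5 at (1,2)
Step 4: ant0:(2,2)->N->(1,2) | ant1:(1,2)->S->(2,2)
  grid max=6 at (1,2)

(1,2) (2,2)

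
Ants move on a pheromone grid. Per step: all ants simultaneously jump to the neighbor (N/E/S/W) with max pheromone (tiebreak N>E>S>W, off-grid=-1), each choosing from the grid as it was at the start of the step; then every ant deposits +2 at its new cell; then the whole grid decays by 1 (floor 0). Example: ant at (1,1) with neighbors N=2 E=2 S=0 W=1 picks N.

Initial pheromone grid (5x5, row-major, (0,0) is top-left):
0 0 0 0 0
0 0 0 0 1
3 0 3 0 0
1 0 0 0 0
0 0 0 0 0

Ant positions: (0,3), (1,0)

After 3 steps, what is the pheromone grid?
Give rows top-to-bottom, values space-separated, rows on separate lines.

After step 1: ants at (0,4),(2,0)
  0 0 0 0 1
  0 0 0 0 0
  4 0 2 0 0
  0 0 0 0 0
  0 0 0 0 0
After step 2: ants at (1,4),(1,0)
  0 0 0 0 0
  1 0 0 0 1
  3 0 1 0 0
  0 0 0 0 0
  0 0 0 0 0
After step 3: ants at (0,4),(2,0)
  0 0 0 0 1
  0 0 0 0 0
  4 0 0 0 0
  0 0 0 0 0
  0 0 0 0 0

0 0 0 0 1
0 0 0 0 0
4 0 0 0 0
0 0 0 0 0
0 0 0 0 0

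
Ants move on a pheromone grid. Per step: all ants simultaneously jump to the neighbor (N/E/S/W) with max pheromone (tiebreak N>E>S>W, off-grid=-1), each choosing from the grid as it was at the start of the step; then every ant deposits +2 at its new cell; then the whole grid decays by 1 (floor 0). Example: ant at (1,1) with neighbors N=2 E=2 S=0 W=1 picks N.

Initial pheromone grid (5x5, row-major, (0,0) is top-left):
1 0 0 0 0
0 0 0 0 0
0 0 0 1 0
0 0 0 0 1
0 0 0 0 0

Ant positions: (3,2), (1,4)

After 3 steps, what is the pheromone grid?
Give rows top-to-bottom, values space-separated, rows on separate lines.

After step 1: ants at (2,2),(0,4)
  0 0 0 0 1
  0 0 0 0 0
  0 0 1 0 0
  0 0 0 0 0
  0 0 0 0 0
After step 2: ants at (1,2),(1,4)
  0 0 0 0 0
  0 0 1 0 1
  0 0 0 0 0
  0 0 0 0 0
  0 0 0 0 0
After step 3: ants at (0,2),(0,4)
  0 0 1 0 1
  0 0 0 0 0
  0 0 0 0 0
  0 0 0 0 0
  0 0 0 0 0

0 0 1 0 1
0 0 0 0 0
0 0 0 0 0
0 0 0 0 0
0 0 0 0 0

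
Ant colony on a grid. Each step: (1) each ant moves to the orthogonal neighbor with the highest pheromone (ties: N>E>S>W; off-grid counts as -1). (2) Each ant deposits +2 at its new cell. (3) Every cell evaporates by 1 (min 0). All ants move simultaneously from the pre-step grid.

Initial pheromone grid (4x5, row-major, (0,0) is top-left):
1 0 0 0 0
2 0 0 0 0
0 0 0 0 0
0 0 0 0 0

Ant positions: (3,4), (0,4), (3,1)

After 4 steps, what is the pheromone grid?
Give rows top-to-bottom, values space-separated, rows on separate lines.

After step 1: ants at (2,4),(1,4),(2,1)
  0 0 0 0 0
  1 0 0 0 1
  0 1 0 0 1
  0 0 0 0 0
After step 2: ants at (1,4),(2,4),(1,1)
  0 0 0 0 0
  0 1 0 0 2
  0 0 0 0 2
  0 0 0 0 0
After step 3: ants at (2,4),(1,4),(0,1)
  0 1 0 0 0
  0 0 0 0 3
  0 0 0 0 3
  0 0 0 0 0
After step 4: ants at (1,4),(2,4),(0,2)
  0 0 1 0 0
  0 0 0 0 4
  0 0 0 0 4
  0 0 0 0 0

0 0 1 0 0
0 0 0 0 4
0 0 0 0 4
0 0 0 0 0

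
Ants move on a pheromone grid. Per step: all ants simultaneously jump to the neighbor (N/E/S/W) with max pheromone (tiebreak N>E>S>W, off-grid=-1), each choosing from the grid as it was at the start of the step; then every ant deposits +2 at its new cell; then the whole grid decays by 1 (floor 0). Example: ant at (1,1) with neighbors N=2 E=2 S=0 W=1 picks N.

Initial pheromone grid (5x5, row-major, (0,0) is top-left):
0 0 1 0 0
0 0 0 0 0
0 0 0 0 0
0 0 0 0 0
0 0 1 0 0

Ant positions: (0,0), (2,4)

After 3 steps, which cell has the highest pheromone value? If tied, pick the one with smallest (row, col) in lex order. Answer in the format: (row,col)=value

Step 1: ant0:(0,0)->E->(0,1) | ant1:(2,4)->N->(1,4)
  grid max=1 at (0,1)
Step 2: ant0:(0,1)->E->(0,2) | ant1:(1,4)->N->(0,4)
  grid max=1 at (0,2)
Step 3: ant0:(0,2)->E->(0,3) | ant1:(0,4)->S->(1,4)
  grid max=1 at (0,3)
Final grid:
  0 0 0 1 0
  0 0 0 0 1
  0 0 0 0 0
  0 0 0 0 0
  0 0 0 0 0
Max pheromone 1 at (0,3)

Answer: (0,3)=1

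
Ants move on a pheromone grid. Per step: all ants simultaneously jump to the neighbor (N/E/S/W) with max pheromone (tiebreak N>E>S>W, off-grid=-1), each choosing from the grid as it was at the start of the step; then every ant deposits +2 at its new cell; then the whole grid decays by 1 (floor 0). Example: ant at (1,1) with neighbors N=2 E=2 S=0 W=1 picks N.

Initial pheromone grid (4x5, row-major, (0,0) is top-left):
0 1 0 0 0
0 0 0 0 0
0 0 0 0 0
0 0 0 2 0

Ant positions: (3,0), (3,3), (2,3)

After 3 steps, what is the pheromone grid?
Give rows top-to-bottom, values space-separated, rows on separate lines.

After step 1: ants at (2,0),(2,3),(3,3)
  0 0 0 0 0
  0 0 0 0 0
  1 0 0 1 0
  0 0 0 3 0
After step 2: ants at (1,0),(3,3),(2,3)
  0 0 0 0 0
  1 0 0 0 0
  0 0 0 2 0
  0 0 0 4 0
After step 3: ants at (0,0),(2,3),(3,3)
  1 0 0 0 0
  0 0 0 0 0
  0 0 0 3 0
  0 0 0 5 0

1 0 0 0 0
0 0 0 0 0
0 0 0 3 0
0 0 0 5 0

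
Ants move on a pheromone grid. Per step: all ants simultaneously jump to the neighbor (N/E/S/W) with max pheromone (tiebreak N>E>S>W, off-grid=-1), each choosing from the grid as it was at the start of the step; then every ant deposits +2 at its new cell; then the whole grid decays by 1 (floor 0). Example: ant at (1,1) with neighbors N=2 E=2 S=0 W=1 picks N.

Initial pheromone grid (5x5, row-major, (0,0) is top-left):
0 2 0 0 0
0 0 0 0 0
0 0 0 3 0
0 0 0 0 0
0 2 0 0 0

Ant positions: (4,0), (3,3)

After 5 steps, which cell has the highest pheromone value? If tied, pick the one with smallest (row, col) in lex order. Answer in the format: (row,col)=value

Step 1: ant0:(4,0)->E->(4,1) | ant1:(3,3)->N->(2,3)
  grid max=4 at (2,3)
Step 2: ant0:(4,1)->N->(3,1) | ant1:(2,3)->N->(1,3)
  grid max=3 at (2,3)
Step 3: ant0:(3,1)->S->(4,1) | ant1:(1,3)->S->(2,3)
  grid max=4 at (2,3)
Step 4: ant0:(4,1)->N->(3,1) | ant1:(2,3)->N->(1,3)
  grid max=3 at (2,3)
Step 5: ant0:(3,1)->S->(4,1) | ant1:(1,3)->S->(2,3)
  grid max=4 at (2,3)
Final grid:
  0 0 0 0 0
  0 0 0 0 0
  0 0 0 4 0
  0 0 0 0 0
  0 3 0 0 0
Max pheromone 4 at (2,3)

Answer: (2,3)=4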